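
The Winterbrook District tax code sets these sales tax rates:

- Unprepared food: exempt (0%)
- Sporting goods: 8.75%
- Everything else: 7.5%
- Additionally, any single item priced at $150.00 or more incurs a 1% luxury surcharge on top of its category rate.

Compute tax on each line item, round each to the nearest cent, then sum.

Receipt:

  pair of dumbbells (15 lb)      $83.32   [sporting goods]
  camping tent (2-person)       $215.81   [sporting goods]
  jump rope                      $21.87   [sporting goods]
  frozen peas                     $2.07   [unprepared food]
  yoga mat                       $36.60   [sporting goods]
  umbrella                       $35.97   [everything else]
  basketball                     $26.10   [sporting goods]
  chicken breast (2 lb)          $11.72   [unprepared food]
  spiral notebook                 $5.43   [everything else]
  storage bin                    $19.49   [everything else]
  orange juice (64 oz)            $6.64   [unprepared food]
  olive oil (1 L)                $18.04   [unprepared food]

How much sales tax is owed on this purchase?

Pair of dumbbells (15 lb) $83.32: sporting goods → 8.75% → $7.29
Camping tent (2-person) $215.81: sporting goods → 8.75% + 1% surcharge = 9.75% → $21.04
Jump rope $21.87: sporting goods → 8.75% → $1.91
Frozen peas $2.07: unprepared food → 0% → $0.00
Yoga mat $36.60: sporting goods → 8.75% → $3.20
Umbrella $35.97: everything else → 7.5% → $2.70
Basketball $26.10: sporting goods → 8.75% → $2.28
Chicken breast (2 lb) $11.72: unprepared food → 0% → $0.00
Spiral notebook $5.43: everything else → 7.5% → $0.41
Storage bin $19.49: everything else → 7.5% → $1.46
Orange juice (64 oz) $6.64: unprepared food → 0% → $0.00
Olive oil (1 L) $18.04: unprepared food → 0% → $0.00
Total tax = $7.29 + $21.04 + $1.91 + $3.20 + $2.70 + $2.28 + $0.41 + $1.46 = $40.29

$40.29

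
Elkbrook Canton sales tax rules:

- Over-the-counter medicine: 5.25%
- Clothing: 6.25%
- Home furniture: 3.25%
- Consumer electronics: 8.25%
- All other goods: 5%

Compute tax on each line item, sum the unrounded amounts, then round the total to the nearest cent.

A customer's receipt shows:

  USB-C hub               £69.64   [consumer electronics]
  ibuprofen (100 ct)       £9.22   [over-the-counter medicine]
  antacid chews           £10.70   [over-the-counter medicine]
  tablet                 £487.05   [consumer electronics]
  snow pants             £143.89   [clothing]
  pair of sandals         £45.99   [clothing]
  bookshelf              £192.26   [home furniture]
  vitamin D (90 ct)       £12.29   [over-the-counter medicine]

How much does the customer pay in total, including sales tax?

USB-C hub £69.64: consumer electronics → 8.25% → £5.7453
Ibuprofen (100 ct) £9.22: over-the-counter medicine → 5.25% → £0.48405
Antacid chews £10.70: over-the-counter medicine → 5.25% → £0.56175
Tablet £487.05: consumer electronics → 8.25% → £40.181625
Snow pants £143.89: clothing → 6.25% → £8.993125
Pair of sandals £45.99: clothing → 6.25% → £2.874375
Bookshelf £192.26: home furniture → 3.25% → £6.24845
Vitamin D (90 ct) £12.29: over-the-counter medicine → 5.25% → £0.645225
Subtotal = £971.04; unrounded tax = £65.7339 → £65.73; total due = £1036.77

£1036.77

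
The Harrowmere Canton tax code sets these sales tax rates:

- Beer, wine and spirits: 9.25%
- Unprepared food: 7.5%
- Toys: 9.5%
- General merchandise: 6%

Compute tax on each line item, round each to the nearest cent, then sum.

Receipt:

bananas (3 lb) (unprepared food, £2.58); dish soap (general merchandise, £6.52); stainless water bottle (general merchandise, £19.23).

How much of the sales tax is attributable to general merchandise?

Dish soap £6.52: general merchandise → 6% → £0.39
Stainless water bottle £19.23: general merchandise → 6% → £1.15
Tax on general merchandise = £0.39 + £1.15 = £1.54

£1.54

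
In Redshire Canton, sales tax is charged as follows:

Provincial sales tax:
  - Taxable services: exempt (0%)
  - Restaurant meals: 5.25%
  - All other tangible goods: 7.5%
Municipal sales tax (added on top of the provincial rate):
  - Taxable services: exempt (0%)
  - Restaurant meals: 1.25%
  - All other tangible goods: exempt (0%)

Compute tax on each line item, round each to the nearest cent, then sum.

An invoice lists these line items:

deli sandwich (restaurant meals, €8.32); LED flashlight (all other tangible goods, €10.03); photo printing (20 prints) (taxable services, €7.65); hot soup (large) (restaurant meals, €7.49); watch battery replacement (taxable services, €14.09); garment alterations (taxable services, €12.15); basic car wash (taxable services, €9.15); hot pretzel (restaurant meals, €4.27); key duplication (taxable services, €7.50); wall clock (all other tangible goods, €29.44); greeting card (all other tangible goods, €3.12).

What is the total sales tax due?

€4.50

Deli sandwich €8.32: restaurant meals → 5.25% + 1.25% municipal = 6.5% → €0.54
LED flashlight €10.03: all other tangible goods → 7.5% + 0% municipal = 7.5% → €0.75
Photo printing (20 prints) €7.65: taxable services → 0% + 0% municipal = 0% → €0.00
Hot soup (large) €7.49: restaurant meals → 5.25% + 1.25% municipal = 6.5% → €0.49
Watch battery replacement €14.09: taxable services → 0% + 0% municipal = 0% → €0.00
Garment alterations €12.15: taxable services → 0% + 0% municipal = 0% → €0.00
Basic car wash €9.15: taxable services → 0% + 0% municipal = 0% → €0.00
Hot pretzel €4.27: restaurant meals → 5.25% + 1.25% municipal = 6.5% → €0.28
Key duplication €7.50: taxable services → 0% + 0% municipal = 0% → €0.00
Wall clock €29.44: all other tangible goods → 7.5% + 0% municipal = 7.5% → €2.21
Greeting card €3.12: all other tangible goods → 7.5% + 0% municipal = 7.5% → €0.23
Total tax = €0.54 + €0.75 + €0.49 + €0.28 + €2.21 + €0.23 = €4.50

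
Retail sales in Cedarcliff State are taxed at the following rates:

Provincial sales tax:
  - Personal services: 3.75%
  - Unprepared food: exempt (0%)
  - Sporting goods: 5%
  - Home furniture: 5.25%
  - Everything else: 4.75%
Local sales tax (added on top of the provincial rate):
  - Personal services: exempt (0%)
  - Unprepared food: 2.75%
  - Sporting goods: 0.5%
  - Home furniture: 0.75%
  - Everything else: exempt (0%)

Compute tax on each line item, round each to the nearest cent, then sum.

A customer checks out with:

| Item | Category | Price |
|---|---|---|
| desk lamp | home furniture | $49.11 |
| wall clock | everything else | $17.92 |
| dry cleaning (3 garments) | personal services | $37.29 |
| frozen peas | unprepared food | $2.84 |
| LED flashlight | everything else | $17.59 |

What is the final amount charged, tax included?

$130.87

Desk lamp $49.11: home furniture → 5.25% + 0.75% local = 6% → $2.95
Wall clock $17.92: everything else → 4.75% + 0% local = 4.75% → $0.85
Dry cleaning (3 garments) $37.29: personal services → 3.75% + 0% local = 3.75% → $1.40
Frozen peas $2.84: unprepared food → 0% + 2.75% local = 2.75% → $0.08
LED flashlight $17.59: everything else → 4.75% + 0% local = 4.75% → $0.84
Subtotal = $124.75; tax = $6.12; total due = $130.87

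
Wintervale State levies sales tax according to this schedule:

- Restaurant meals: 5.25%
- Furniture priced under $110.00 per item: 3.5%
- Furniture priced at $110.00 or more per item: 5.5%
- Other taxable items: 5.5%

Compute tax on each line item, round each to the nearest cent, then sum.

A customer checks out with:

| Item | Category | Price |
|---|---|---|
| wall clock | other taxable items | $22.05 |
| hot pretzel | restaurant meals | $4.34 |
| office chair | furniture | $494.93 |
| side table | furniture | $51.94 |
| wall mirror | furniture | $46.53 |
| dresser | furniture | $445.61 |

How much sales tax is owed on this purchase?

$56.62

Wall clock $22.05: other taxable items → 5.5% → $1.21
Hot pretzel $4.34: restaurant meals → 5.25% → $0.23
Office chair $494.93: furniture, $110.00 or more → 5.5% → $27.22
Side table $51.94: furniture, under $110.00 → 3.5% → $1.82
Wall mirror $46.53: furniture, under $110.00 → 3.5% → $1.63
Dresser $445.61: furniture, $110.00 or more → 5.5% → $24.51
Total tax = $1.21 + $0.23 + $27.22 + $1.82 + $1.63 + $24.51 = $56.62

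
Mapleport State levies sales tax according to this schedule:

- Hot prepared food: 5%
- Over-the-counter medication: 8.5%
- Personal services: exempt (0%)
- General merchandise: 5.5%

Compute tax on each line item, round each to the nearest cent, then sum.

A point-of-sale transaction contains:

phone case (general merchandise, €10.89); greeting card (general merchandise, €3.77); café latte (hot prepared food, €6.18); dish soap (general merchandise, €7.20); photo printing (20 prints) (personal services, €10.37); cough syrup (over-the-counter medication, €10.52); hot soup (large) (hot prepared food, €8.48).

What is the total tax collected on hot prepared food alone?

€0.73

Café latte €6.18: hot prepared food → 5% → €0.31
Hot soup (large) €8.48: hot prepared food → 5% → €0.42
Tax on hot prepared food = €0.31 + €0.42 = €0.73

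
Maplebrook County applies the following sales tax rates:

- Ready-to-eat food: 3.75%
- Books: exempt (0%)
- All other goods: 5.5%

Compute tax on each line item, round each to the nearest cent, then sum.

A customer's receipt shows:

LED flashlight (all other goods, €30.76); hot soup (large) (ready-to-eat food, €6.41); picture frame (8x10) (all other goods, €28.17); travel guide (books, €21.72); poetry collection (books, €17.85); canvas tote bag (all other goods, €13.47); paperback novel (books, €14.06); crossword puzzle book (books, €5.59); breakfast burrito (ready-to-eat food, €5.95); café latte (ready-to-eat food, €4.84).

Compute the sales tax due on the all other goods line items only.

LED flashlight €30.76: all other goods → 5.5% → €1.69
Picture frame (8x10) €28.17: all other goods → 5.5% → €1.55
Canvas tote bag €13.47: all other goods → 5.5% → €0.74
Tax on all other goods = €1.69 + €1.55 + €0.74 = €3.98

€3.98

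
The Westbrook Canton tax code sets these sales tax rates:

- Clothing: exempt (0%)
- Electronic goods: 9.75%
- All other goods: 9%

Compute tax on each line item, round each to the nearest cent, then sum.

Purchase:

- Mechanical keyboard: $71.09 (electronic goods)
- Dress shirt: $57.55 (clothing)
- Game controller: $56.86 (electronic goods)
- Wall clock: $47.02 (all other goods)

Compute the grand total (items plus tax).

Mechanical keyboard $71.09: electronic goods → 9.75% → $6.93
Dress shirt $57.55: clothing → 0% → $0.00
Game controller $56.86: electronic goods → 9.75% → $5.54
Wall clock $47.02: all other goods → 9% → $4.23
Subtotal = $232.52; tax = $16.70; total due = $249.22

$249.22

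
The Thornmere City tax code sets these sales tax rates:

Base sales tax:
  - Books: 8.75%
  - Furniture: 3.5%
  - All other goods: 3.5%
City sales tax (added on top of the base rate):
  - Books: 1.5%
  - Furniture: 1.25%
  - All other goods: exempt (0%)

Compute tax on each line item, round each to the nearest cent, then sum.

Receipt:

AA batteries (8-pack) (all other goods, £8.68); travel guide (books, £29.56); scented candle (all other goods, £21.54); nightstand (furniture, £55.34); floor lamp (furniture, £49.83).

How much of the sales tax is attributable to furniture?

Nightstand £55.34: furniture → 3.5% + 1.25% city = 4.75% → £2.63
Floor lamp £49.83: furniture → 3.5% + 1.25% city = 4.75% → £2.37
Tax on furniture = £2.63 + £2.37 = £5.00

£5.00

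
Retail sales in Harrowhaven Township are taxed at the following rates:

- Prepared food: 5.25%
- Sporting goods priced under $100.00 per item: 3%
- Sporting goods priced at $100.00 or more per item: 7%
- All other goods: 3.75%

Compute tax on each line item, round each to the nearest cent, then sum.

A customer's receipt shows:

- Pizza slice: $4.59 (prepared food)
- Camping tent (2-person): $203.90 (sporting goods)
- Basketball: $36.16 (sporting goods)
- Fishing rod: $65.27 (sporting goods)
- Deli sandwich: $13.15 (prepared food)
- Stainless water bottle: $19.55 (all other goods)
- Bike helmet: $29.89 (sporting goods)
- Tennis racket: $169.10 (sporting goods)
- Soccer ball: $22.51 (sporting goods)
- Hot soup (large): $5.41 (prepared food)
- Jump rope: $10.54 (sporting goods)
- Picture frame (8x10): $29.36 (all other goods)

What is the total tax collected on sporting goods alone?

$31.05

Camping tent (2-person) $203.90: sporting goods, $100.00 or more → 7% → $14.27
Basketball $36.16: sporting goods, under $100.00 → 3% → $1.08
Fishing rod $65.27: sporting goods, under $100.00 → 3% → $1.96
Bike helmet $29.89: sporting goods, under $100.00 → 3% → $0.90
Tennis racket $169.10: sporting goods, $100.00 or more → 7% → $11.84
Soccer ball $22.51: sporting goods, under $100.00 → 3% → $0.68
Jump rope $10.54: sporting goods, under $100.00 → 3% → $0.32
Tax on sporting goods = $14.27 + $1.08 + $1.96 + $0.90 + $11.84 + $0.68 + $0.32 = $31.05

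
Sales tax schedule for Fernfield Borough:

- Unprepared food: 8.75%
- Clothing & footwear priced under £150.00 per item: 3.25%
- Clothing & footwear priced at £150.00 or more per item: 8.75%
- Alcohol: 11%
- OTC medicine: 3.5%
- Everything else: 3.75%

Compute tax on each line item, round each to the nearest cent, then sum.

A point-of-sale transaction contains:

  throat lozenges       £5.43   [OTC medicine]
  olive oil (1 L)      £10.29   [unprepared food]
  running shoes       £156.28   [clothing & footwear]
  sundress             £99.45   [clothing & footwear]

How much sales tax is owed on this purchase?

Throat lozenges £5.43: OTC medicine → 3.5% → £0.19
Olive oil (1 L) £10.29: unprepared food → 8.75% → £0.90
Running shoes £156.28: clothing & footwear, £150.00 or more → 8.75% → £13.67
Sundress £99.45: clothing & footwear, under £150.00 → 3.25% → £3.23
Total tax = £0.19 + £0.90 + £13.67 + £3.23 = £17.99

£17.99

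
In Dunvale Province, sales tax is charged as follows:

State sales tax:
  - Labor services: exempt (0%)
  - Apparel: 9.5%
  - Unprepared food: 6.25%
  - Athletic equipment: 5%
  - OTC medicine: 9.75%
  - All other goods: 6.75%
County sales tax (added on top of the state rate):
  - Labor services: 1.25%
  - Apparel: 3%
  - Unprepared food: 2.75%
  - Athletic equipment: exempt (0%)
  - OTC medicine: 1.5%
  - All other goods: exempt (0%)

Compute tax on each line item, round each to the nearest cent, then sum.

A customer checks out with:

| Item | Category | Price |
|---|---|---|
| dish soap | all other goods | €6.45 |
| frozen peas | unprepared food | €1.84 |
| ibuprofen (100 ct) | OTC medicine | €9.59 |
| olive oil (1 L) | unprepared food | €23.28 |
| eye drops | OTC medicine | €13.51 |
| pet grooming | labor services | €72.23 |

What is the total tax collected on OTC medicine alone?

€2.60

Ibuprofen (100 ct) €9.59: OTC medicine → 9.75% + 1.5% county = 11.25% → €1.08
Eye drops €13.51: OTC medicine → 9.75% + 1.5% county = 11.25% → €1.52
Tax on OTC medicine = €1.08 + €1.52 = €2.60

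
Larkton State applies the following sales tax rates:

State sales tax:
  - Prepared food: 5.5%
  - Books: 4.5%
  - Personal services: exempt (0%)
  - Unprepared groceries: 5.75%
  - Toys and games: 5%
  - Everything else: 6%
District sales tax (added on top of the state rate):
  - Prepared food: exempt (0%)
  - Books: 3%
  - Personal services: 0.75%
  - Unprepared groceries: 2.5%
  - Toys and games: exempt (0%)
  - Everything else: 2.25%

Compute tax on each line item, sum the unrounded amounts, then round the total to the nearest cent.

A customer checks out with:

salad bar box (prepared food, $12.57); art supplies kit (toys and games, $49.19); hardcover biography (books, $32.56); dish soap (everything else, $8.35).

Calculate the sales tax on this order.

Salad bar box $12.57: prepared food → 5.5% + 0% district = 5.5% → $0.69135
Art supplies kit $49.19: toys and games → 5% + 0% district = 5% → $2.4595
Hardcover biography $32.56: books → 4.5% + 3% district = 7.5% → $2.442
Dish soap $8.35: everything else → 6% + 2.25% district = 8.25% → $0.688875
Unrounded tax sum = $6.281725 → $6.28

$6.28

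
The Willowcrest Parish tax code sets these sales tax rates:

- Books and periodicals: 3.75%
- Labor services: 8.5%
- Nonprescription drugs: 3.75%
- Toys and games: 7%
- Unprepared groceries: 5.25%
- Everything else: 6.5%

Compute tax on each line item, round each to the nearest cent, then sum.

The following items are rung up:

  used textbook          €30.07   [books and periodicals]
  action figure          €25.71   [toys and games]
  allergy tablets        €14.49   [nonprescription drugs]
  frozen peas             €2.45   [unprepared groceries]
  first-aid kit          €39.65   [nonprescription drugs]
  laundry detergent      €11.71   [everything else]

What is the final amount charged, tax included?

€129.93

Used textbook €30.07: books and periodicals → 3.75% → €1.13
Action figure €25.71: toys and games → 7% → €1.80
Allergy tablets €14.49: nonprescription drugs → 3.75% → €0.54
Frozen peas €2.45: unprepared groceries → 5.25% → €0.13
First-aid kit €39.65: nonprescription drugs → 3.75% → €1.49
Laundry detergent €11.71: everything else → 6.5% → €0.76
Subtotal = €124.08; tax = €5.85; total due = €129.93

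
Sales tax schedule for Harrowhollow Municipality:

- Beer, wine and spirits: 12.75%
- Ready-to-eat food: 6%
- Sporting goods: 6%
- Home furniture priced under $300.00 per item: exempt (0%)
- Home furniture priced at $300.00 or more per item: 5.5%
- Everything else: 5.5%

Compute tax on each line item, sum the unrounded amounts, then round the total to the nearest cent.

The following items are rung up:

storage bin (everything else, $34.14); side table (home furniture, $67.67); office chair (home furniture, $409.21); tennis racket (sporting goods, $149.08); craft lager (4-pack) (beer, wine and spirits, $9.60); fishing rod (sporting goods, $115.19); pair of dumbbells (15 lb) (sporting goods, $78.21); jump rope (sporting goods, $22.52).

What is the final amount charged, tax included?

Storage bin $34.14: everything else → 5.5% → $1.8777
Side table $67.67: home furniture, under $300.00 → 0% → $0.00
Office chair $409.21: home furniture, $300.00 or more → 5.5% → $22.50655
Tennis racket $149.08: sporting goods → 6% → $8.9448
Craft lager (4-pack) $9.60: beer, wine and spirits → 12.75% → $1.224
Fishing rod $115.19: sporting goods → 6% → $6.9114
Pair of dumbbells (15 lb) $78.21: sporting goods → 6% → $4.6926
Jump rope $22.52: sporting goods → 6% → $1.3512
Subtotal = $885.62; unrounded tax = $47.50825 → $47.51; total due = $933.13

$933.13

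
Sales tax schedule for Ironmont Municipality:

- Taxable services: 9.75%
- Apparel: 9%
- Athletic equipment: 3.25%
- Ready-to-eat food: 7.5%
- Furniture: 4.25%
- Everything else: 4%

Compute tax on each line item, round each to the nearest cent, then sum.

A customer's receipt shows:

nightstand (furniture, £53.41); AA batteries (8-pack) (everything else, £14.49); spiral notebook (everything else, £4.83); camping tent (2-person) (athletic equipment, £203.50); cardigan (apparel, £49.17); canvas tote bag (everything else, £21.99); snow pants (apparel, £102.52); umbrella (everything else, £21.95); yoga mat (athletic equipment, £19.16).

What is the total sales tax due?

£25.69

Nightstand £53.41: furniture → 4.25% → £2.27
AA batteries (8-pack) £14.49: everything else → 4% → £0.58
Spiral notebook £4.83: everything else → 4% → £0.19
Camping tent (2-person) £203.50: athletic equipment → 3.25% → £6.61
Cardigan £49.17: apparel → 9% → £4.43
Canvas tote bag £21.99: everything else → 4% → £0.88
Snow pants £102.52: apparel → 9% → £9.23
Umbrella £21.95: everything else → 4% → £0.88
Yoga mat £19.16: athletic equipment → 3.25% → £0.62
Total tax = £2.27 + £0.58 + £0.19 + £6.61 + £4.43 + £0.88 + £9.23 + £0.88 + £0.62 = £25.69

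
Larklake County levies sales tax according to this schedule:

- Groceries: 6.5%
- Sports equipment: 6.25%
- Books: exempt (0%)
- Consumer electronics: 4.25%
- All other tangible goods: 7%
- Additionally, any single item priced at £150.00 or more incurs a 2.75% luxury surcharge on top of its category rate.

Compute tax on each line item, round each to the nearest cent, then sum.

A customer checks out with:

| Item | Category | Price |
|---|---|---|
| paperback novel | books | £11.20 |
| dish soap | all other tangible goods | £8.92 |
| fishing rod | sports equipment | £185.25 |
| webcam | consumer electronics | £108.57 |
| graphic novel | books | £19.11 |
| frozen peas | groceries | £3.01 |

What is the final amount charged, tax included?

£358.16

Paperback novel £11.20: books → 0% → £0.00
Dish soap £8.92: all other tangible goods → 7% → £0.62
Fishing rod £185.25: sports equipment → 6.25% + 2.75% surcharge = 9% → £16.67
Webcam £108.57: consumer electronics → 4.25% → £4.61
Graphic novel £19.11: books → 0% → £0.00
Frozen peas £3.01: groceries → 6.5% → £0.20
Subtotal = £336.06; tax = £22.10; total due = £358.16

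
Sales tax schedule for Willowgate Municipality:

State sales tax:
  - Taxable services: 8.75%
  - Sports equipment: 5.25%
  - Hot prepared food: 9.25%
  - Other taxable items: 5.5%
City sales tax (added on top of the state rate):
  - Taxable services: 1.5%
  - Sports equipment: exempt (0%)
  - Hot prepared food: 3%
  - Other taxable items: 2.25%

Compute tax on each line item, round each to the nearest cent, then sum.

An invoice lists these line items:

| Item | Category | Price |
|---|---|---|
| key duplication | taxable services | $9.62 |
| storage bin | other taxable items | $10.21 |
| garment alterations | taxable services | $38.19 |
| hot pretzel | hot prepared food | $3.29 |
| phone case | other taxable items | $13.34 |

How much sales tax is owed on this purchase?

$7.12

Key duplication $9.62: taxable services → 8.75% + 1.5% city = 10.25% → $0.99
Storage bin $10.21: other taxable items → 5.5% + 2.25% city = 7.75% → $0.79
Garment alterations $38.19: taxable services → 8.75% + 1.5% city = 10.25% → $3.91
Hot pretzel $3.29: hot prepared food → 9.25% + 3% city = 12.25% → $0.40
Phone case $13.34: other taxable items → 5.5% + 2.25% city = 7.75% → $1.03
Total tax = $0.99 + $0.79 + $3.91 + $0.40 + $1.03 = $7.12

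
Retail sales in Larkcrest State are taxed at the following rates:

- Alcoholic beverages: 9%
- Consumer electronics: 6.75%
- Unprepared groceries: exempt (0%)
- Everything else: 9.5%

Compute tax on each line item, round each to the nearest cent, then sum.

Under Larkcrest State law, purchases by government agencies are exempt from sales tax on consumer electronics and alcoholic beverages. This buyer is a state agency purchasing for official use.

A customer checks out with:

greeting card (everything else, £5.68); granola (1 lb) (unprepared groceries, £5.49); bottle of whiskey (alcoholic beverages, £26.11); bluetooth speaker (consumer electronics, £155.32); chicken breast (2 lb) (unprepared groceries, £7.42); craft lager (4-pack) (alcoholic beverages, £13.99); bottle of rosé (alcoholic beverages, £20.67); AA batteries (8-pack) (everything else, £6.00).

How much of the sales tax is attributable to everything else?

Greeting card £5.68: everything else → 9.5% → £0.54
AA batteries (8-pack) £6.00: everything else → 9.5% → £0.57
Tax on everything else = £0.54 + £0.57 = £1.11

£1.11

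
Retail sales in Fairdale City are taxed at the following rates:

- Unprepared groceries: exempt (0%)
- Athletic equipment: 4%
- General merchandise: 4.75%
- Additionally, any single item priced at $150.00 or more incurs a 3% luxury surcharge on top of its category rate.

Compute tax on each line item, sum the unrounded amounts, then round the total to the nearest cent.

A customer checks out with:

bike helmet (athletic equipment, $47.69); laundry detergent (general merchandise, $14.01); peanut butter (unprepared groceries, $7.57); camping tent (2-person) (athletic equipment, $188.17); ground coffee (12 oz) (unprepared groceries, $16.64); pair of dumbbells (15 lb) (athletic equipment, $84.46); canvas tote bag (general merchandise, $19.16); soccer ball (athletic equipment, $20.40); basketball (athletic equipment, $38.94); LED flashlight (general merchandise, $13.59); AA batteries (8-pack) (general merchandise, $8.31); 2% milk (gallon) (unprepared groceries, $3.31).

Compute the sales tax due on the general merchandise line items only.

Laundry detergent $14.01: general merchandise → 4.75% → $0.665475
Canvas tote bag $19.16: general merchandise → 4.75% → $0.9101
LED flashlight $13.59: general merchandise → 4.75% → $0.645525
AA batteries (8-pack) $8.31: general merchandise → 4.75% → $0.394725
Tax on general merchandise: unrounded sum = $2.615825 → $2.62

$2.62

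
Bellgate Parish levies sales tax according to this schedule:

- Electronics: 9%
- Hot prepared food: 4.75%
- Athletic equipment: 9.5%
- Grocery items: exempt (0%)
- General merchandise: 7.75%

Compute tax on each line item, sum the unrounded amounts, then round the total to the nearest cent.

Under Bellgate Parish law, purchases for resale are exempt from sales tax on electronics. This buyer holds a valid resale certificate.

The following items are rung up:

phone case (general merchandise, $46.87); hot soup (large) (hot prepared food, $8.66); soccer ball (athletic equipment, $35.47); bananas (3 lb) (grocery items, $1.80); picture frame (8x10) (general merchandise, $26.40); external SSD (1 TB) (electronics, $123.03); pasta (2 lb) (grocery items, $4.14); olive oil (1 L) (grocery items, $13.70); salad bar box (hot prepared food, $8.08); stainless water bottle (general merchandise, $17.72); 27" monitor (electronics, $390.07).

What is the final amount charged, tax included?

Phone case $46.87: general merchandise → 7.75% → $3.632425
Hot soup (large) $8.66: hot prepared food → 4.75% → $0.41135
Soccer ball $35.47: athletic equipment → 9.5% → $3.36965
Bananas (3 lb) $1.80: grocery items → 0% → $0.00
Picture frame (8x10) $26.40: general merchandise → 7.75% → $2.046
External SSD (1 TB) $123.03: electronics, buyer-exempt → 0% → $0.00
Pasta (2 lb) $4.14: grocery items → 0% → $0.00
Olive oil (1 L) $13.70: grocery items → 0% → $0.00
Salad bar box $8.08: hot prepared food → 4.75% → $0.3838
Stainless water bottle $17.72: general merchandise → 7.75% → $1.3733
27" monitor $390.07: electronics, buyer-exempt → 0% → $0.00
Subtotal = $675.94; unrounded tax = $11.216525 → $11.22; total due = $687.16

$687.16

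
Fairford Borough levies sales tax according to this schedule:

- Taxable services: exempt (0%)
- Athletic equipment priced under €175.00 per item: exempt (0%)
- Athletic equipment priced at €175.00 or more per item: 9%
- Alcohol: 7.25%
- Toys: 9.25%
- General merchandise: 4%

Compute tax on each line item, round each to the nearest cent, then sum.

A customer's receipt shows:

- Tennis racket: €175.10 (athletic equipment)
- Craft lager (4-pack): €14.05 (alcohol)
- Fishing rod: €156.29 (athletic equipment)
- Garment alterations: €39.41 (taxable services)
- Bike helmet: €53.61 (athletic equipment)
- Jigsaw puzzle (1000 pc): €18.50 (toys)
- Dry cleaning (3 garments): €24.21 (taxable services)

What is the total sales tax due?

Tennis racket €175.10: athletic equipment, €175.00 or more → 9% → €15.76
Craft lager (4-pack) €14.05: alcohol → 7.25% → €1.02
Fishing rod €156.29: athletic equipment, under €175.00 → 0% → €0.00
Garment alterations €39.41: taxable services → 0% → €0.00
Bike helmet €53.61: athletic equipment, under €175.00 → 0% → €0.00
Jigsaw puzzle (1000 pc) €18.50: toys → 9.25% → €1.71
Dry cleaning (3 garments) €24.21: taxable services → 0% → €0.00
Total tax = €15.76 + €1.02 + €1.71 = €18.49

€18.49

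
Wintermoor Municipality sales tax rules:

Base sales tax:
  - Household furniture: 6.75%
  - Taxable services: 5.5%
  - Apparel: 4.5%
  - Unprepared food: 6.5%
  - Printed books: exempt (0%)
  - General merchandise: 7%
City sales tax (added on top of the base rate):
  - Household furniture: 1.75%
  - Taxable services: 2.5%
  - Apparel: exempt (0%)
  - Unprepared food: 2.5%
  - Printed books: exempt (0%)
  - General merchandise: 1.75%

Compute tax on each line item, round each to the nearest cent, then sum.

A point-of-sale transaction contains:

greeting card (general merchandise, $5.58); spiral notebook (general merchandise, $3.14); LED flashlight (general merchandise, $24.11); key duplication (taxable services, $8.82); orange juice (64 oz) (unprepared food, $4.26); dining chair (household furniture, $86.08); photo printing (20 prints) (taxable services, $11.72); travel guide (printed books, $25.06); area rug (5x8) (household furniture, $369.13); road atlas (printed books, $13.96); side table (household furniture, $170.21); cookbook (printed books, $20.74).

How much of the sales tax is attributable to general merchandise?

$2.87

Greeting card $5.58: general merchandise → 7% + 1.75% city = 8.75% → $0.49
Spiral notebook $3.14: general merchandise → 7% + 1.75% city = 8.75% → $0.27
LED flashlight $24.11: general merchandise → 7% + 1.75% city = 8.75% → $2.11
Tax on general merchandise = $0.49 + $0.27 + $2.11 = $2.87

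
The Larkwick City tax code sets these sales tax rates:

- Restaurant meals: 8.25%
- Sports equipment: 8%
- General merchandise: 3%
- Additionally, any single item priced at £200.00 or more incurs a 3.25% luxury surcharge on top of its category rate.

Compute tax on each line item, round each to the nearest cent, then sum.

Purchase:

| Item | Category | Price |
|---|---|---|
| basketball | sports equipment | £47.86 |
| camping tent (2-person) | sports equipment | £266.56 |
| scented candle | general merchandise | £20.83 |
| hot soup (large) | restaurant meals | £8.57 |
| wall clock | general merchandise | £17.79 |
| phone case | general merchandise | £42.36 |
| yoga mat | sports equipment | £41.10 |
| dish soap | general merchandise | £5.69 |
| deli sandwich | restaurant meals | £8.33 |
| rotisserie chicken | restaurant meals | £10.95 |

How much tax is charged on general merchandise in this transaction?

Scented candle £20.83: general merchandise → 3% → £0.62
Wall clock £17.79: general merchandise → 3% → £0.53
Phone case £42.36: general merchandise → 3% → £1.27
Dish soap £5.69: general merchandise → 3% → £0.17
Tax on general merchandise = £0.62 + £0.53 + £1.27 + £0.17 = £2.59

£2.59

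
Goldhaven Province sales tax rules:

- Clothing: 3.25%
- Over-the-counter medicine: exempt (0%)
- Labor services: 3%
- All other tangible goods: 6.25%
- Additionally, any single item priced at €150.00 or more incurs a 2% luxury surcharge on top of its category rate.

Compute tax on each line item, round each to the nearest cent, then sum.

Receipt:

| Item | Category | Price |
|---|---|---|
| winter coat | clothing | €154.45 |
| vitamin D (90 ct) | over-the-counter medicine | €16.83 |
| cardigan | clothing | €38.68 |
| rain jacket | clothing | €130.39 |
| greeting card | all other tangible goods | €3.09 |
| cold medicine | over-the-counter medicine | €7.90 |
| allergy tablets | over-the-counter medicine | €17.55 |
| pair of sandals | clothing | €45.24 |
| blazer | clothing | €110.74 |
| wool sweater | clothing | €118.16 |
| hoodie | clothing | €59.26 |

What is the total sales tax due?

Winter coat €154.45: clothing → 3.25% + 2% surcharge = 5.25% → €8.11
Vitamin D (90 ct) €16.83: over-the-counter medicine → 0% → €0.00
Cardigan €38.68: clothing → 3.25% → €1.26
Rain jacket €130.39: clothing → 3.25% → €4.24
Greeting card €3.09: all other tangible goods → 6.25% → €0.19
Cold medicine €7.90: over-the-counter medicine → 0% → €0.00
Allergy tablets €17.55: over-the-counter medicine → 0% → €0.00
Pair of sandals €45.24: clothing → 3.25% → €1.47
Blazer €110.74: clothing → 3.25% → €3.60
Wool sweater €118.16: clothing → 3.25% → €3.84
Hoodie €59.26: clothing → 3.25% → €1.93
Total tax = €8.11 + €1.26 + €4.24 + €0.19 + €1.47 + €3.60 + €3.84 + €1.93 = €24.64

€24.64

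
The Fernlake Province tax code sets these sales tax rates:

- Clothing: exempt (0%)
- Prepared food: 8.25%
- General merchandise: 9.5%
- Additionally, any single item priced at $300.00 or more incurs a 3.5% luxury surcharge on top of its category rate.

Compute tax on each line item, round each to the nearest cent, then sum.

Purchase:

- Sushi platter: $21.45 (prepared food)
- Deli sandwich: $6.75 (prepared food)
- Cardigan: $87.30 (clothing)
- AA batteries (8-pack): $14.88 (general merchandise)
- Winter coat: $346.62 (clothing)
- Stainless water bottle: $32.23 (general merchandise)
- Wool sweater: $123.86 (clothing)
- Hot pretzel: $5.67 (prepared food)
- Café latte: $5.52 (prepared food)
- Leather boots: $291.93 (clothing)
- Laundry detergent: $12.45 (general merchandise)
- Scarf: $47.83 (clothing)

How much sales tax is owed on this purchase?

$21.04

Sushi platter $21.45: prepared food → 8.25% → $1.77
Deli sandwich $6.75: prepared food → 8.25% → $0.56
Cardigan $87.30: clothing → 0% → $0.00
AA batteries (8-pack) $14.88: general merchandise → 9.5% → $1.41
Winter coat $346.62: clothing → 0% + 3.5% surcharge = 3.5% → $12.13
Stainless water bottle $32.23: general merchandise → 9.5% → $3.06
Wool sweater $123.86: clothing → 0% → $0.00
Hot pretzel $5.67: prepared food → 8.25% → $0.47
Café latte $5.52: prepared food → 8.25% → $0.46
Leather boots $291.93: clothing → 0% → $0.00
Laundry detergent $12.45: general merchandise → 9.5% → $1.18
Scarf $47.83: clothing → 0% → $0.00
Total tax = $1.77 + $0.56 + $1.41 + $12.13 + $3.06 + $0.47 + $0.46 + $1.18 = $21.04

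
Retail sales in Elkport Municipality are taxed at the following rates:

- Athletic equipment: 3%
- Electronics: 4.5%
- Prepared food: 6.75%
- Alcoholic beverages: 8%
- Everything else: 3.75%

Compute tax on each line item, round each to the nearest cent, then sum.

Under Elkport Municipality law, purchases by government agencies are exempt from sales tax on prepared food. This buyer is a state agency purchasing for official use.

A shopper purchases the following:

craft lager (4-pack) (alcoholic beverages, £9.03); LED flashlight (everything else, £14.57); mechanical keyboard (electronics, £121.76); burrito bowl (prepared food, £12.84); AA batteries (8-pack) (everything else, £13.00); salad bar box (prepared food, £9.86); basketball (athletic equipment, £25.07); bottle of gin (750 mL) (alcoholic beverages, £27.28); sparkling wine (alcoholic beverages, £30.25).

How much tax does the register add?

Craft lager (4-pack) £9.03: alcoholic beverages → 8% → £0.72
LED flashlight £14.57: everything else → 3.75% → £0.55
Mechanical keyboard £121.76: electronics → 4.5% → £5.48
Burrito bowl £12.84: prepared food, buyer-exempt → 0% → £0.00
AA batteries (8-pack) £13.00: everything else → 3.75% → £0.49
Salad bar box £9.86: prepared food, buyer-exempt → 0% → £0.00
Basketball £25.07: athletic equipment → 3% → £0.75
Bottle of gin (750 mL) £27.28: alcoholic beverages → 8% → £2.18
Sparkling wine £30.25: alcoholic beverages → 8% → £2.42
Total tax = £0.72 + £0.55 + £5.48 + £0.49 + £0.75 + £2.18 + £2.42 = £12.59

£12.59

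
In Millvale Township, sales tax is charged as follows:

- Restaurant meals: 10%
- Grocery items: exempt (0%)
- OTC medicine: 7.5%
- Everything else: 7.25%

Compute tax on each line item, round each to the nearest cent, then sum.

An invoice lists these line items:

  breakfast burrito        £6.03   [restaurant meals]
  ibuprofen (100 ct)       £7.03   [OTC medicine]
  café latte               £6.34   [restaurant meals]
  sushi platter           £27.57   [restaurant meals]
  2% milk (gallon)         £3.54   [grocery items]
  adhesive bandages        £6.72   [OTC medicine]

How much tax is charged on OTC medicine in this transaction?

Ibuprofen (100 ct) £7.03: OTC medicine → 7.5% → £0.53
Adhesive bandages £6.72: OTC medicine → 7.5% → £0.50
Tax on OTC medicine = £0.53 + £0.50 = £1.03

£1.03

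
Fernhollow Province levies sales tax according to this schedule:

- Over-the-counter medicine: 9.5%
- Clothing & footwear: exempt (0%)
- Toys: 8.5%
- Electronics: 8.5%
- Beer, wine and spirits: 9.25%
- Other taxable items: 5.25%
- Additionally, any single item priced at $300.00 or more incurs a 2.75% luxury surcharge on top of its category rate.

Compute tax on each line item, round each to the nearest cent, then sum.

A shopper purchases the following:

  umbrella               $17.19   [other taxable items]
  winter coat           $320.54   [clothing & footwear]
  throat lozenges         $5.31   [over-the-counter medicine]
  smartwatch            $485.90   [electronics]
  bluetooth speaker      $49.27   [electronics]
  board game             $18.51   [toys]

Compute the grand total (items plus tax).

$967.35

Umbrella $17.19: other taxable items → 5.25% → $0.90
Winter coat $320.54: clothing & footwear → 0% + 2.75% surcharge = 2.75% → $8.81
Throat lozenges $5.31: over-the-counter medicine → 9.5% → $0.50
Smartwatch $485.90: electronics → 8.5% + 2.75% surcharge = 11.25% → $54.66
Bluetooth speaker $49.27: electronics → 8.5% → $4.19
Board game $18.51: toys → 8.5% → $1.57
Subtotal = $896.72; tax = $70.63; total due = $967.35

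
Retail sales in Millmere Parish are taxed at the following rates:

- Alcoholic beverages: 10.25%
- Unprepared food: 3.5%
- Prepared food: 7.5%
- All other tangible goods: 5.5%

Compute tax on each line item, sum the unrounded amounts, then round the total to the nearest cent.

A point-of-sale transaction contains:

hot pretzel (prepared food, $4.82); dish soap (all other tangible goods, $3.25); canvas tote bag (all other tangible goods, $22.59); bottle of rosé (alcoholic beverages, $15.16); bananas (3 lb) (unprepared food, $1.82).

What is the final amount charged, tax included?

$51.04

Hot pretzel $4.82: prepared food → 7.5% → $0.3615
Dish soap $3.25: all other tangible goods → 5.5% → $0.17875
Canvas tote bag $22.59: all other tangible goods → 5.5% → $1.24245
Bottle of rosé $15.16: alcoholic beverages → 10.25% → $1.5539
Bananas (3 lb) $1.82: unprepared food → 3.5% → $0.0637
Subtotal = $47.64; unrounded tax = $3.4003 → $3.40; total due = $51.04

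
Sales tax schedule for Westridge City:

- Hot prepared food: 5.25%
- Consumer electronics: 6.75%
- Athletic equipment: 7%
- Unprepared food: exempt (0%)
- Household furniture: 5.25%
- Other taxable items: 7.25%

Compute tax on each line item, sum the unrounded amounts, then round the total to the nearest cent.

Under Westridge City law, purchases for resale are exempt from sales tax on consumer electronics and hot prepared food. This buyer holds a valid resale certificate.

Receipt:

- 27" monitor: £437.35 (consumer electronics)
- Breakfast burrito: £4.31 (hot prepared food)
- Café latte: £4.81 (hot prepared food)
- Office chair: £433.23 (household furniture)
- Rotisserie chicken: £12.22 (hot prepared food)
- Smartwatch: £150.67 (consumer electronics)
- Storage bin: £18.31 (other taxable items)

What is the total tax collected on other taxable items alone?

£1.33

Storage bin £18.31: other taxable items → 7.25% → £1.327475
Tax on other taxable items: unrounded sum = £1.327475 → £1.33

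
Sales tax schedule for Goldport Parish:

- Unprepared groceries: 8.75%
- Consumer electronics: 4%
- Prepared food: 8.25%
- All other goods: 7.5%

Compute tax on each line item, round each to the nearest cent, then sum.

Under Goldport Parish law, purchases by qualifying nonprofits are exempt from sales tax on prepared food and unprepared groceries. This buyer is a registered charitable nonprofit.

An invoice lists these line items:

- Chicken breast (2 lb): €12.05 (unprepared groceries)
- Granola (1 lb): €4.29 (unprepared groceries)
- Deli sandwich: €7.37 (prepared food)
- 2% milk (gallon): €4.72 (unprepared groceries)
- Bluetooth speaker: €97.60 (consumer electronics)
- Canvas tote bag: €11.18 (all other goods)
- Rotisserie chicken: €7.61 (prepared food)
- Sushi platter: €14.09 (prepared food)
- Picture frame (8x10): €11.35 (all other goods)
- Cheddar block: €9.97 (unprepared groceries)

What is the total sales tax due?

Chicken breast (2 lb) €12.05: unprepared groceries, buyer-exempt → 0% → €0.00
Granola (1 lb) €4.29: unprepared groceries, buyer-exempt → 0% → €0.00
Deli sandwich €7.37: prepared food, buyer-exempt → 0% → €0.00
2% milk (gallon) €4.72: unprepared groceries, buyer-exempt → 0% → €0.00
Bluetooth speaker €97.60: consumer electronics → 4% → €3.90
Canvas tote bag €11.18: all other goods → 7.5% → €0.84
Rotisserie chicken €7.61: prepared food, buyer-exempt → 0% → €0.00
Sushi platter €14.09: prepared food, buyer-exempt → 0% → €0.00
Picture frame (8x10) €11.35: all other goods → 7.5% → €0.85
Cheddar block €9.97: unprepared groceries, buyer-exempt → 0% → €0.00
Total tax = €3.90 + €0.84 + €0.85 = €5.59

€5.59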